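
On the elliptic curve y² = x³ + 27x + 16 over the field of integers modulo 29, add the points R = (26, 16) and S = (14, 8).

(26, 16) + (14, 8). λ = (8 - 16)/(14 - 26) ≡ 21/17 mod 29. 17⁻¹ ≡ 12 (mod 29), so λ ≡ 20.
  x = λ² - 26 - 14 = 400 - 40 ≡ 12; y = λ·(26 - 12) - 16 ≡ 3. → (12, 3)

(12, 3)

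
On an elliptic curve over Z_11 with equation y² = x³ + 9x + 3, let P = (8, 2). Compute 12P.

Repeated addition: build up to 12P.
2P: tangent at (8, 2): λ = (3·8² + 9)/(2·2) ≡ 3/4. 4⁻¹ ≡ 3 (mod 11), so λ ≡ 3·3 ≡ 9.
  x = λ² - 8 - 8 = 81 - 16 ≡ 10; y = λ·(8 - 10) - 2 ≡ 2. → (10, 2)
3P: (10, 2) + (8, 2). λ = (2 - 2)/(8 - 10) ≡ 0/9 mod 11. 9⁻¹ ≡ 5 (mod 11), so λ ≡ 0.
  x = λ² - 10 - 8 = 0 - 18 ≡ 4; y = λ·(10 - 4) - 2 ≡ 9. → (4, 9)
4P: (4, 9) + (8, 2). λ = (2 - 9)/(8 - 4) ≡ 4/4 mod 11. 4⁻¹ ≡ 3 (mod 11), so λ ≡ 1.
  x = λ² - 4 - 8 = 1 - 12 ≡ 0; y = λ·(4 - 0) - 9 ≡ 6. → (0, 6)
5P: (0, 6) + (8, 2). λ = (2 - 6)/(8 - 0) ≡ 7/8 mod 11. 8⁻¹ ≡ 7 (mod 11), so λ ≡ 5.
  x = λ² - 0 - 8 = 25 - 8 ≡ 6; y = λ·(0 - 6) - 6 ≡ 8. → (6, 8)
6P: (6, 8) + (8, 2). λ = (2 - 8)/(8 - 6) ≡ 5/2 mod 11. 2⁻¹ ≡ 6 (mod 11) since 2·6 = 12 ≡ 1, so λ ≡ 8.
  x = λ² - 6 - 8 = 64 - 14 ≡ 6; y = λ·(6 - 6) - 8 ≡ 3. → (6, 3)
7P: (6, 3) + (8, 2). λ = (2 - 3)/(8 - 6) ≡ 10/2 mod 11. 2⁻¹ ≡ 6 (mod 11), so λ ≡ 5.
  x = λ² - 6 - 8 = 25 - 14 ≡ 0; y = λ·(6 - 0) - 3 ≡ 5. → (0, 5)
8P: (0, 5) + (8, 2). λ = (2 - 5)/(8 - 0) ≡ 8/8 mod 11. 8⁻¹ ≡ 7 (mod 11) since 8·7 = 56 ≡ 1, so λ ≡ 1.
  x = λ² - 0 - 8 = 1 - 8 ≡ 4; y = λ·(0 - 4) - 5 ≡ 2. → (4, 2)
9P: (4, 2) + (8, 2). λ = (2 - 2)/(8 - 4) ≡ 0/4 mod 11. 4⁻¹ ≡ 3 (mod 11) since 4·3 = 12 ≡ 1, so λ ≡ 0.
  x = λ² - 4 - 8 = 0 - 12 ≡ 10; y = λ·(4 - 10) - 2 ≡ 9. → (10, 9)
10P: (10, 9) + (8, 2). λ = (2 - 9)/(8 - 10) ≡ 4/9 mod 11. 9⁻¹ ≡ 5 (mod 11), so λ ≡ 9.
  x = λ² - 10 - 8 = 81 - 18 ≡ 8; y = λ·(10 - 8) - 9 ≡ 9. → (8, 9)
11P: (8, 9) + (8, 2): same x and y₁ ≡ -y₂, so the sum is O.
12P: O + (8, 2) = (8, 2) (identity).

(8, 2)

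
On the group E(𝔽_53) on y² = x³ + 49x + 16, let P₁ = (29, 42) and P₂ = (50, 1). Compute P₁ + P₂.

(23, 22)

(29, 42) + (50, 1). λ = (1 - 42)/(50 - 29) ≡ 12/21 mod 53. 21⁻¹ ≡ 48 (mod 53) since 21·48 = 1008 ≡ 1, so λ ≡ 46.
  x = λ² - 29 - 50 = 2116 - 79 ≡ 23; y = λ·(29 - 23) - 42 ≡ 22. → (23, 22)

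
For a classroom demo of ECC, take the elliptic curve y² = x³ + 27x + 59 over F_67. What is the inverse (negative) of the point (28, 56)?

-(28, 56) = (28, -56 mod 67) = (28, 11).

(28, 11)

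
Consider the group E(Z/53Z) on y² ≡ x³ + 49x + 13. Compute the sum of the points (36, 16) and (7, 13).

(39, 44)

(36, 16) + (7, 13). λ = (13 - 16)/(7 - 36) ≡ 50/24 mod 53. 24⁻¹ ≡ 42 (mod 53), so λ ≡ 33.
  x = λ² - 36 - 7 = 1089 - 43 ≡ 39; y = λ·(36 - 39) - 16 ≡ 44. → (39, 44)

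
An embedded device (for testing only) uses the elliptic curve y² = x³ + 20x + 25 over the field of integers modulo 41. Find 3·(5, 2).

(15, 16)

Write Q = (5, 2).
Repeated addition: build up to 3Q.
2Q: tangent at (5, 2): λ = (3·5² + 20)/(2·2) ≡ 13/4. 4⁻¹ ≡ 31 (mod 41), so λ ≡ 13·31 ≡ 34.
  x = λ² - 5 - 5 = 1156 - 10 ≡ 39; y = λ·(5 - 39) - 2 ≡ 31. → (39, 31)
3Q: (39, 31) + (5, 2). λ = (2 - 31)/(5 - 39) ≡ 12/7 mod 41. 7⁻¹ ≡ 6 (mod 41), so λ ≡ 31.
  x = λ² - 39 - 5 = 961 - 44 ≡ 15; y = λ·(39 - 15) - 31 ≡ 16. → (15, 16)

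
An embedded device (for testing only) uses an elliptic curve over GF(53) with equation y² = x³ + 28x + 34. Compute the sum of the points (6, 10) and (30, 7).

(46, 48)

(6, 10) + (30, 7). λ = (7 - 10)/(30 - 6) ≡ 50/24 mod 53. 24⁻¹ ≡ 42 (mod 53), so λ ≡ 33.
  x = λ² - 6 - 30 = 1089 - 36 ≡ 46; y = λ·(6 - 46) - 10 ≡ 48. → (46, 48)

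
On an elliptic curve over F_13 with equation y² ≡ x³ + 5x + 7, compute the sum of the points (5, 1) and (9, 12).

(9, 1)

(5, 1) + (9, 12). λ = (12 - 1)/(9 - 5) ≡ 11/4 mod 13. 4⁻¹ ≡ 10 (mod 13), so λ ≡ 6.
  x = λ² - 5 - 9 = 36 - 14 ≡ 9; y = λ·(5 - 9) - 1 ≡ 1. → (9, 1)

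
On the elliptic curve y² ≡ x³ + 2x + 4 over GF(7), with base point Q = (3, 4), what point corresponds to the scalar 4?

(3, 3)

Double-and-add on 4 = (100)₂. Start with Q = (3, 4) for the leading 1-bit.
double: tangent at (3, 4): λ = (3·3² + 2)/(2·4) ≡ 1/1. 1⁻¹ ≡ 1 (mod 7), so λ ≡ 1·1 ≡ 1.
  x = λ² - 3 - 3 = 1 - 6 ≡ 2; y = λ·(3 - 2) - 4 ≡ 4. → (2, 4)
double: tangent at (2, 4): λ = (3·2² + 2)/(2·4) ≡ 0/1. 1⁻¹ ≡ 1 (mod 7), so λ ≡ 0·1 ≡ 0.
  x = λ² - 2 - 2 = 0 - 4 ≡ 3; y = λ·(2 - 3) - 4 ≡ 3. → (3, 3)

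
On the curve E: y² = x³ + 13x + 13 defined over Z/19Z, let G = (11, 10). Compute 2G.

(13, 17)

tangent at (11, 10): λ = (3·11² + 13)/(2·10) ≡ 15/1. 1⁻¹ ≡ 1 (mod 19), so λ ≡ 15·1 ≡ 15.
  x = λ² - 11 - 11 = 225 - 22 ≡ 13; y = λ·(11 - 13) - 10 ≡ 17. → (13, 17)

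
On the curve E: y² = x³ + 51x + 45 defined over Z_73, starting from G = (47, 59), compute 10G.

(37, 68)

Repeated addition: build up to 10G.
2G: tangent at (47, 59): λ = (3·47² + 51)/(2·59) ≡ 35/45. 45⁻¹ ≡ 13 (mod 73) since 45·13 = 585 ≡ 1, so λ ≡ 35·13 ≡ 17.
  x = λ² - 47 - 47 = 289 - 94 ≡ 49; y = λ·(47 - 49) - 59 ≡ 53. → (49, 53)
3G: (49, 53) + (47, 59). λ = (59 - 53)/(47 - 49) ≡ 6/71 mod 73. 71⁻¹ ≡ 36 (mod 73), so λ ≡ 70.
  x = λ² - 49 - 47 = 4900 - 96 ≡ 59; y = λ·(49 - 59) - 53 ≡ 50. → (59, 50)
4G: (59, 50) + (47, 59). λ = (59 - 50)/(47 - 59) ≡ 9/61 mod 73. 61⁻¹ ≡ 6 (mod 73), so λ ≡ 54.
  x = λ² - 59 - 47 = 2916 - 106 ≡ 36; y = λ·(59 - 36) - 50 ≡ 24. → (36, 24)
5G: (36, 24) + (47, 59). λ = (59 - 24)/(47 - 36) ≡ 35/11 mod 73. 11⁻¹ ≡ 20 (mod 73), so λ ≡ 43.
  x = λ² - 36 - 47 = 1849 - 83 ≡ 14; y = λ·(36 - 14) - 24 ≡ 46. → (14, 46)
6G: (14, 46) + (47, 59). λ = (59 - 46)/(47 - 14) ≡ 13/33 mod 73. 33⁻¹ ≡ 31 (mod 73) since 33·31 = 1023 ≡ 1, so λ ≡ 38.
  x = λ² - 14 - 47 = 1444 - 61 ≡ 69; y = λ·(14 - 69) - 46 ≡ 54. → (69, 54)
7G: (69, 54) + (47, 59). λ = (59 - 54)/(47 - 69) ≡ 5/51 mod 73. 51⁻¹ ≡ 63 (mod 73), so λ ≡ 23.
  x = λ² - 69 - 47 = 529 - 116 ≡ 48; y = λ·(69 - 48) - 54 ≡ 64. → (48, 64)
8G: (48, 64) + (47, 59). λ = (59 - 64)/(47 - 48) ≡ 68/72 mod 73. 72⁻¹ ≡ 72 (mod 73), so λ ≡ 5.
  x = λ² - 48 - 47 = 25 - 95 ≡ 3; y = λ·(48 - 3) - 64 ≡ 15. → (3, 15)
9G: (3, 15) + (47, 59). λ = (59 - 15)/(47 - 3) ≡ 44/44 mod 73. 44⁻¹ ≡ 5 (mod 73), so λ ≡ 1.
  x = λ² - 3 - 47 = 1 - 50 ≡ 24; y = λ·(3 - 24) - 15 ≡ 37. → (24, 37)
10G: (24, 37) + (47, 59). λ = (59 - 37)/(47 - 24) ≡ 22/23 mod 73. 23⁻¹ ≡ 54 (mod 73), so λ ≡ 20.
  x = λ² - 24 - 47 = 400 - 71 ≡ 37; y = λ·(24 - 37) - 37 ≡ 68. → (37, 68)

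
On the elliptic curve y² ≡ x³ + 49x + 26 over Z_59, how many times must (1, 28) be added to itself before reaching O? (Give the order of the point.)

2P: tangent at (1, 28): λ = (3·1² + 49)/(2·28) ≡ 52/56. 56⁻¹ ≡ 39 (mod 59), so λ ≡ 52·39 ≡ 22.
  x = λ² - 1 - 1 = 484 - 2 ≡ 10; y = λ·(1 - 10) - 28 ≡ 10. → (10, 10)
3P: (10, 10) + (1, 28). λ = (28 - 10)/(1 - 10) ≡ 18/50 mod 59. 50⁻¹ ≡ 13 (mod 59), so λ ≡ 57.
  x = λ² - 10 - 1 = 3249 - 11 ≡ 52; y = λ·(10 - 52) - 10 ≡ 15. → (52, 15)
4P: (52, 15) + (1, 28). λ = (28 - 15)/(1 - 52) ≡ 13/8 mod 59. 8⁻¹ ≡ 37 (mod 59) since 8·37 = 296 ≡ 1, so λ ≡ 9.
  x = λ² - 52 - 1 = 81 - 53 ≡ 28; y = λ·(52 - 28) - 15 ≡ 24. → (28, 24)
5P: (28, 24) + (1, 28). λ = (28 - 24)/(1 - 28) ≡ 4/32 mod 59. 32⁻¹ ≡ 24 (mod 59), so λ ≡ 37.
  x = λ² - 28 - 1 = 1369 - 29 ≡ 42; y = λ·(28 - 42) - 24 ≡ 48. → (42, 48)
6P: (42, 48) + (1, 28). λ = (28 - 48)/(1 - 42) ≡ 39/18 mod 59. 18⁻¹ ≡ 23 (mod 59), so λ ≡ 12.
  x = λ² - 42 - 1 = 144 - 43 ≡ 42; y = λ·(42 - 42) - 48 ≡ 11. → (42, 11)
7P: (42, 11) + (1, 28). λ = (28 - 11)/(1 - 42) ≡ 17/18 mod 59. 18⁻¹ ≡ 23 (mod 59) since 18·23 = 414 ≡ 1, so λ ≡ 37.
  x = λ² - 42 - 1 = 1369 - 43 ≡ 28; y = λ·(42 - 28) - 11 ≡ 35. → (28, 35)
8P: (28, 35) + (1, 28). λ = (28 - 35)/(1 - 28) ≡ 52/32 mod 59. 32⁻¹ ≡ 24 (mod 59) since 32·24 = 768 ≡ 1, so λ ≡ 9.
  x = λ² - 28 - 1 = 81 - 29 ≡ 52; y = λ·(28 - 52) - 35 ≡ 44. → (52, 44)
9P: (52, 44) + (1, 28). λ = (28 - 44)/(1 - 52) ≡ 43/8 mod 59. 8⁻¹ ≡ 37 (mod 59), so λ ≡ 57.
  x = λ² - 52 - 1 = 3249 - 53 ≡ 10; y = λ·(52 - 10) - 44 ≡ 49. → (10, 49)
10P: (10, 49) + (1, 28). λ = (28 - 49)/(1 - 10) ≡ 38/50 mod 59. 50⁻¹ ≡ 13 (mod 59), so λ ≡ 22.
  x = λ² - 10 - 1 = 484 - 11 ≡ 1; y = λ·(10 - 1) - 49 ≡ 31. → (1, 31)
11P: (1, 31) + (1, 28): same x and y₁ ≡ -y₂, so the sum is O.
11P = O, so the order is 11.

11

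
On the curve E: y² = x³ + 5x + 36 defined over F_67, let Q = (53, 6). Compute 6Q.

(53, 6)

Double-and-add on 6 = (110)₂. Start with Q = (53, 6) for the leading 1-bit.
double: tangent at (53, 6): λ = (3·53² + 5)/(2·6) ≡ 57/12. 12⁻¹ ≡ 28 (mod 67), so λ ≡ 57·28 ≡ 55.
  x = λ² - 53 - 53 = 3025 - 106 ≡ 38; y = λ·(53 - 38) - 6 ≡ 15. → (38, 15)
add Q: (38, 15) + (53, 6). λ = (6 - 15)/(53 - 38) ≡ 58/15 mod 67. 15⁻¹ ≡ 9 (mod 67), so λ ≡ 53.
  x = λ² - 38 - 53 = 2809 - 91 ≡ 38; y = λ·(38 - 38) - 15 ≡ 52. → (38, 52)
double: tangent at (38, 52): λ = (3·38² + 5)/(2·52) ≡ 49/37. 37⁻¹ ≡ 29 (mod 67) since 37·29 = 1073 ≡ 1, so λ ≡ 49·29 ≡ 14.
  x = λ² - 38 - 38 = 196 - 76 ≡ 53; y = λ·(38 - 53) - 52 ≡ 6. → (53, 6)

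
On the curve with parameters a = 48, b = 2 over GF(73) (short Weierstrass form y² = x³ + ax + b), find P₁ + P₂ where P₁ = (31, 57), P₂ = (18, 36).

(40, 52)

(31, 57) + (18, 36). λ = (36 - 57)/(18 - 31) ≡ 52/60 mod 73. 60⁻¹ ≡ 28 (mod 73), so λ ≡ 69.
  x = λ² - 31 - 18 = 4761 - 49 ≡ 40; y = λ·(31 - 40) - 57 ≡ 52. → (40, 52)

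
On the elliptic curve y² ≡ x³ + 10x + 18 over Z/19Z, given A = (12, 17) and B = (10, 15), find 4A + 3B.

First 4A:
Double-and-add on 4 = (100)₂. Start with A = (12, 17) for the leading 1-bit.
double: tangent at (12, 17): λ = (3·12² + 10)/(2·17) ≡ 5/15. 15⁻¹ ≡ 14 (mod 19) since 15·14 = 210 ≡ 1, so λ ≡ 5·14 ≡ 13.
  x = λ² - 12 - 12 = 169 - 24 ≡ 12; y = λ·(12 - 12) - 17 ≡ 2. → (12, 2)
double: tangent at (12, 2): λ = (3·12² + 10)/(2·2) ≡ 5/4. 4⁻¹ ≡ 5 (mod 19), so λ ≡ 5·5 ≡ 6.
  x = λ² - 12 - 12 = 36 - 24 ≡ 12; y = λ·(12 - 12) - 2 ≡ 17. → (12, 17)
4A = (12, 17).
Next 3B:
Repeated addition: build up to 3B.
2B: tangent at (10, 15): λ = (3·10² + 10)/(2·15) ≡ 6/11. 11⁻¹ ≡ 7 (mod 19), so λ ≡ 6·7 ≡ 4.
  x = λ² - 10 - 10 = 16 - 20 ≡ 15; y = λ·(10 - 15) - 15 ≡ 3. → (15, 3)
3B: (15, 3) + (10, 15). λ = (15 - 3)/(10 - 15) ≡ 12/14 mod 19. 14⁻¹ ≡ 15 (mod 19), so λ ≡ 9.
  x = λ² - 15 - 10 = 81 - 25 ≡ 18; y = λ·(15 - 18) - 3 ≡ 8. → (18, 8)
3B = (18, 8).
Finally 4A + 3B:
(12, 17) + (18, 8). λ = (8 - 17)/(18 - 12) ≡ 10/6 mod 19. 6⁻¹ ≡ 16 (mod 19) since 6·16 = 96 ≡ 1, so λ ≡ 8.
  x = λ² - 12 - 18 = 64 - 30 ≡ 15; y = λ·(12 - 15) - 17 ≡ 16. → (15, 16)

(15, 16)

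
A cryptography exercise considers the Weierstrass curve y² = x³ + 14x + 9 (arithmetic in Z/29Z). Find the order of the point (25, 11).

8

2P: tangent at (25, 11): λ = (3·25² + 14)/(2·11) ≡ 4/22. 22⁻¹ ≡ 4 (mod 29), so λ ≡ 4·4 ≡ 16.
  x = λ² - 25 - 25 = 256 - 50 ≡ 3; y = λ·(25 - 3) - 11 ≡ 22. → (3, 22)
3P: (3, 22) + (25, 11). λ = (11 - 22)/(25 - 3) ≡ 18/22 mod 29. 22⁻¹ ≡ 4 (mod 29) since 22·4 = 88 ≡ 1, so λ ≡ 14.
  x = λ² - 3 - 25 = 196 - 28 ≡ 23; y = λ·(3 - 23) - 22 ≡ 17. → (23, 17)
4P: (23, 17) + (25, 11). λ = (11 - 17)/(25 - 23) ≡ 23/2 mod 29. 2⁻¹ ≡ 15 (mod 29), so λ ≡ 26.
  x = λ² - 23 - 25 = 676 - 48 ≡ 19; y = λ·(23 - 19) - 17 ≡ 0. → (19, 0)
5P: (19, 0) + (25, 11). λ = (11 - 0)/(25 - 19) ≡ 11/6 mod 29. 6⁻¹ ≡ 5 (mod 29), so λ ≡ 26.
  x = λ² - 19 - 25 = 676 - 44 ≡ 23; y = λ·(19 - 23) - 0 ≡ 12. → (23, 12)
6P: (23, 12) + (25, 11). λ = (11 - 12)/(25 - 23) ≡ 28/2 mod 29. 2⁻¹ ≡ 15 (mod 29) since 2·15 = 30 ≡ 1, so λ ≡ 14.
  x = λ² - 23 - 25 = 196 - 48 ≡ 3; y = λ·(23 - 3) - 12 ≡ 7. → (3, 7)
7P: (3, 7) + (25, 11). λ = (11 - 7)/(25 - 3) ≡ 4/22 mod 29. 22⁻¹ ≡ 4 (mod 29), so λ ≡ 16.
  x = λ² - 3 - 25 = 256 - 28 ≡ 25; y = λ·(3 - 25) - 7 ≡ 18. → (25, 18)
8P: (25, 18) + (25, 11): same x and y₁ ≡ -y₂, so the sum is ∞.
8P = ∞, so the order is 8.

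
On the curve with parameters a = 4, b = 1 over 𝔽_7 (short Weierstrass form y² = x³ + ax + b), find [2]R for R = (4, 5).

(0, 6)

tangent at (4, 5): λ = (3·4² + 4)/(2·5) ≡ 3/3. 3⁻¹ ≡ 5 (mod 7) since 3·5 = 15 ≡ 1, so λ ≡ 3·5 ≡ 1.
  x = λ² - 4 - 4 = 1 - 8 ≡ 0; y = λ·(4 - 0) - 5 ≡ 6. → (0, 6)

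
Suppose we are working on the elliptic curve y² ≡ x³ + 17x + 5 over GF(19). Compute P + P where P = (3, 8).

(17, 1)

tangent at (3, 8): λ = (3·3² + 17)/(2·8) ≡ 6/16. 16⁻¹ ≡ 6 (mod 19) since 16·6 = 96 ≡ 1, so λ ≡ 6·6 ≡ 17.
  x = λ² - 3 - 3 = 289 - 6 ≡ 17; y = λ·(3 - 17) - 8 ≡ 1. → (17, 1)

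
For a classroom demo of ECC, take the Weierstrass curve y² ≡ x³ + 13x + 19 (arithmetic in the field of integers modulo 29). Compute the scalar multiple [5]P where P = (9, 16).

(15, 15)

Repeated addition: build up to 5P.
2P: tangent at (9, 16): λ = (3·9² + 13)/(2·16) ≡ 24/3. 3⁻¹ ≡ 10 (mod 29), so λ ≡ 24·10 ≡ 8.
  x = λ² - 9 - 9 = 64 - 18 ≡ 17; y = λ·(9 - 17) - 16 ≡ 7. → (17, 7)
3P: (17, 7) + (9, 16). λ = (16 - 7)/(9 - 17) ≡ 9/21 mod 29. 21⁻¹ ≡ 18 (mod 29), so λ ≡ 17.
  x = λ² - 17 - 9 = 289 - 26 ≡ 2; y = λ·(17 - 2) - 7 ≡ 16. → (2, 16)
4P: (2, 16) + (9, 16). λ = (16 - 16)/(9 - 2) ≡ 0/7 mod 29. 7⁻¹ ≡ 25 (mod 29) since 7·25 = 175 ≡ 1, so λ ≡ 0.
  x = λ² - 2 - 9 = 0 - 11 ≡ 18; y = λ·(2 - 18) - 16 ≡ 13. → (18, 13)
5P: (18, 13) + (9, 16). λ = (16 - 13)/(9 - 18) ≡ 3/20 mod 29. 20⁻¹ ≡ 16 (mod 29) since 20·16 = 320 ≡ 1, so λ ≡ 19.
  x = λ² - 18 - 9 = 361 - 27 ≡ 15; y = λ·(18 - 15) - 13 ≡ 15. → (15, 15)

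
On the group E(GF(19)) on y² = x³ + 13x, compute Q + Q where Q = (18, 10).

(11, 7)

tangent at (18, 10): λ = (3·18² + 13)/(2·10) ≡ 16/1. 1⁻¹ ≡ 1 (mod 19), so λ ≡ 16·1 ≡ 16.
  x = λ² - 18 - 18 = 256 - 36 ≡ 11; y = λ·(18 - 11) - 10 ≡ 7. → (11, 7)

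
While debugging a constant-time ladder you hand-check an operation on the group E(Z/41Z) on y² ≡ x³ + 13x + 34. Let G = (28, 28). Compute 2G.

(16, 19)

tangent at (28, 28): λ = (3·28² + 13)/(2·28) ≡ 28/15. 15⁻¹ ≡ 11 (mod 41) since 15·11 = 165 ≡ 1, so λ ≡ 28·11 ≡ 21.
  x = λ² - 28 - 28 = 441 - 56 ≡ 16; y = λ·(28 - 16) - 28 ≡ 19. → (16, 19)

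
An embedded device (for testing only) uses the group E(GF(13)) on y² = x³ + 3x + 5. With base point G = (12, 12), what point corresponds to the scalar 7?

(11, 2)

Double-and-add on 7 = (111)₂. Start with G = (12, 12) for the leading 1-bit.
double: tangent at (12, 12): λ = (3·12² + 3)/(2·12) ≡ 6/11. 11⁻¹ ≡ 6 (mod 13), so λ ≡ 6·6 ≡ 10.
  x = λ² - 12 - 12 = 100 - 24 ≡ 11; y = λ·(12 - 11) - 12 ≡ 11. → (11, 11)
add G: (11, 11) + (12, 12). λ = (12 - 11)/(12 - 11) ≡ 1/1 mod 13. 1⁻¹ ≡ 1 (mod 13), so λ ≡ 1.
  x = λ² - 11 - 12 = 1 - 23 ≡ 4; y = λ·(11 - 4) - 11 ≡ 9. → (4, 9)
double: tangent at (4, 9): λ = (3·4² + 3)/(2·9) ≡ 12/5. 5⁻¹ ≡ 8 (mod 13), so λ ≡ 12·8 ≡ 5.
  x = λ² - 4 - 4 = 25 - 8 ≡ 4; y = λ·(4 - 4) - 9 ≡ 4. → (4, 4)
add G: (4, 4) + (12, 12). λ = (12 - 4)/(12 - 4) ≡ 8/8 mod 13. 8⁻¹ ≡ 5 (mod 13), so λ ≡ 1.
  x = λ² - 4 - 12 = 1 - 16 ≡ 11; y = λ·(4 - 11) - 4 ≡ 2. → (11, 2)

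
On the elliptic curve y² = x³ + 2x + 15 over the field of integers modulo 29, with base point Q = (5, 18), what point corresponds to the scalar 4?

(11, 11)

Repeated addition: build up to 4Q.
2Q: tangent at (5, 18): λ = (3·5² + 2)/(2·18) ≡ 19/7. 7⁻¹ ≡ 25 (mod 29), so λ ≡ 19·25 ≡ 11.
  x = λ² - 5 - 5 = 121 - 10 ≡ 24; y = λ·(5 - 24) - 18 ≡ 5. → (24, 5)
3Q: (24, 5) + (5, 18). λ = (18 - 5)/(5 - 24) ≡ 13/10 mod 29. 10⁻¹ ≡ 3 (mod 29) since 10·3 = 30 ≡ 1, so λ ≡ 10.
  x = λ² - 24 - 5 = 100 - 29 ≡ 13; y = λ·(24 - 13) - 5 ≡ 18. → (13, 18)
4Q: (13, 18) + (5, 18). λ = (18 - 18)/(5 - 13) ≡ 0/21 mod 29. 21⁻¹ ≡ 18 (mod 29), so λ ≡ 0.
  x = λ² - 13 - 5 = 0 - 18 ≡ 11; y = λ·(13 - 11) - 18 ≡ 11. → (11, 11)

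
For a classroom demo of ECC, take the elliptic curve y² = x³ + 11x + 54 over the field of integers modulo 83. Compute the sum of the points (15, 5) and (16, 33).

(15, 5) + (16, 33). λ = (33 - 5)/(16 - 15) ≡ 28/1 mod 83. 1⁻¹ ≡ 1 (mod 83), so λ ≡ 28.
  x = λ² - 15 - 16 = 784 - 31 ≡ 6; y = λ·(15 - 6) - 5 ≡ 81. → (6, 81)

(6, 81)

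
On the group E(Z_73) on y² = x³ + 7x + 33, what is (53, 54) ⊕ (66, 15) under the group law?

(53, 54) + (66, 15). λ = (15 - 54)/(66 - 53) ≡ 34/13 mod 73. 13⁻¹ ≡ 45 (mod 73) since 13·45 = 585 ≡ 1, so λ ≡ 70.
  x = λ² - 53 - 66 = 4900 - 119 ≡ 36; y = λ·(53 - 36) - 54 ≡ 41. → (36, 41)

(36, 41)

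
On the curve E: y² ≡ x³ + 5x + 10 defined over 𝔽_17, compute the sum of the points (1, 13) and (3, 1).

(15, 3)

(1, 13) + (3, 1). λ = (1 - 13)/(3 - 1) ≡ 5/2 mod 17. 2⁻¹ ≡ 9 (mod 17) since 2·9 = 18 ≡ 1, so λ ≡ 11.
  x = λ² - 1 - 3 = 121 - 4 ≡ 15; y = λ·(1 - 15) - 13 ≡ 3. → (15, 3)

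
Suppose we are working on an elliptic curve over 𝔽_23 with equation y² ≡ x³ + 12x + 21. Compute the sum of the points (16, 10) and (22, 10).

(16, 10) + (22, 10). λ = (10 - 10)/(22 - 16) ≡ 0/6 mod 23. 6⁻¹ ≡ 4 (mod 23) since 6·4 = 24 ≡ 1, so λ ≡ 0.
  x = λ² - 16 - 22 = 0 - 38 ≡ 8; y = λ·(16 - 8) - 10 ≡ 13. → (8, 13)

(8, 13)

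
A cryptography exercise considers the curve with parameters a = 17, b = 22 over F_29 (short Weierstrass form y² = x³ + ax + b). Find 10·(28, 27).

(4, 26)

Write P = (28, 27).
Double-and-add on 10 = (1010)₂. Start with P = (28, 27) for the leading 1-bit.
double: tangent at (28, 27): λ = (3·28² + 17)/(2·27) ≡ 20/25. 25⁻¹ ≡ 7 (mod 29), so λ ≡ 20·7 ≡ 24.
  x = λ² - 28 - 28 = 576 - 56 ≡ 27; y = λ·(28 - 27) - 27 ≡ 26. → (27, 26)
double: tangent at (27, 26): λ = (3·27² + 17)/(2·26) ≡ 0/23. 23⁻¹ ≡ 24 (mod 29) since 23·24 = 552 ≡ 1, so λ ≡ 0·24 ≡ 0.
  x = λ² - 27 - 27 = 0 - 54 ≡ 4; y = λ·(27 - 4) - 26 ≡ 3. → (4, 3)
add P: (4, 3) + (28, 27). λ = (27 - 3)/(28 - 4) ≡ 24/24 mod 29. 24⁻¹ ≡ 23 (mod 29) since 24·23 = 552 ≡ 1, so λ ≡ 1.
  x = λ² - 4 - 28 = 1 - 32 ≡ 27; y = λ·(4 - 27) - 3 ≡ 3. → (27, 3)
double: tangent at (27, 3): λ = (3·27² + 17)/(2·3) ≡ 0/6. 6⁻¹ ≡ 5 (mod 29) since 6·5 = 30 ≡ 1, so λ ≡ 0·5 ≡ 0.
  x = λ² - 27 - 27 = 0 - 54 ≡ 4; y = λ·(27 - 4) - 3 ≡ 26. → (4, 26)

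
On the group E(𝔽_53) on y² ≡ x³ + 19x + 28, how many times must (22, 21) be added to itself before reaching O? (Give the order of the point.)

2P: tangent at (22, 21): λ = (3·22² + 19)/(2·21) ≡ 40/42. 42⁻¹ ≡ 24 (mod 53), so λ ≡ 40·24 ≡ 6.
  x = λ² - 22 - 22 = 36 - 44 ≡ 45; y = λ·(22 - 45) - 21 ≡ 0. → (45, 0)
3P: (45, 0) + (22, 21). λ = (21 - 0)/(22 - 45) ≡ 21/30 mod 53. 30⁻¹ ≡ 23 (mod 53), so λ ≡ 6.
  x = λ² - 45 - 22 = 36 - 67 ≡ 22; y = λ·(45 - 22) - 0 ≡ 32. → (22, 32)
4P: (22, 32) + (22, 21): same x and y₁ ≡ -y₂, so the sum is O.
4P = O, so the order is 4.

4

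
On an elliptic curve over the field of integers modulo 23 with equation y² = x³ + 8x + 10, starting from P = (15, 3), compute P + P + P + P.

Double-and-add on 4 = (100)₂. Start with P = (15, 3) for the leading 1-bit.
double: tangent at (15, 3): λ = (3·15² + 8)/(2·3) ≡ 16/6. 6⁻¹ ≡ 4 (mod 23), so λ ≡ 16·4 ≡ 18.
  x = λ² - 15 - 15 = 324 - 30 ≡ 18; y = λ·(15 - 18) - 3 ≡ 12. → (18, 12)
double: tangent at (18, 12): λ = (3·18² + 8)/(2·12) ≡ 14/1. 1⁻¹ ≡ 1 (mod 23), so λ ≡ 14·1 ≡ 14.
  x = λ² - 18 - 18 = 196 - 36 ≡ 22; y = λ·(18 - 22) - 12 ≡ 1. → (22, 1)

(22, 1)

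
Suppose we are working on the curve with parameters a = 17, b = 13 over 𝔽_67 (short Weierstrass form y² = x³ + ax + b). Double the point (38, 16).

(7, 41)

tangent at (38, 16): λ = (3·38² + 17)/(2·16) ≡ 61/32. 32⁻¹ ≡ 44 (mod 67), so λ ≡ 61·44 ≡ 4.
  x = λ² - 38 - 38 = 16 - 76 ≡ 7; y = λ·(38 - 7) - 16 ≡ 41. → (7, 41)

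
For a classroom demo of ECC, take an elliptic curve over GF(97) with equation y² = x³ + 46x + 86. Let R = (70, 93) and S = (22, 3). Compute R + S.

(70, 93) + (22, 3). λ = (3 - 93)/(22 - 70) ≡ 7/49 mod 97. 49⁻¹ ≡ 2 (mod 97) since 49·2 = 98 ≡ 1, so λ ≡ 14.
  x = λ² - 70 - 22 = 196 - 92 ≡ 7; y = λ·(70 - 7) - 93 ≡ 13. → (7, 13)

(7, 13)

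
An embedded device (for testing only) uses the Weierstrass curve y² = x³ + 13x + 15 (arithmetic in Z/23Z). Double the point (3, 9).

tangent at (3, 9): λ = (3·3² + 13)/(2·9) ≡ 17/18. 18⁻¹ ≡ 9 (mod 23), so λ ≡ 17·9 ≡ 15.
  x = λ² - 3 - 3 = 225 - 6 ≡ 12; y = λ·(3 - 12) - 9 ≡ 17. → (12, 17)

(12, 17)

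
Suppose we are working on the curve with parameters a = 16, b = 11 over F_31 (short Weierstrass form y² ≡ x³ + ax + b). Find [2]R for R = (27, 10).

tangent at (27, 10): λ = (3·27² + 16)/(2·10) ≡ 2/20. 20⁻¹ ≡ 14 (mod 31), so λ ≡ 2·14 ≡ 28.
  x = λ² - 27 - 27 = 784 - 54 ≡ 17; y = λ·(27 - 17) - 10 ≡ 22. → (17, 22)

(17, 22)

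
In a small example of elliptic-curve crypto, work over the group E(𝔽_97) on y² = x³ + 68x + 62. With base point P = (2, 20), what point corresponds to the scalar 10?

Repeated addition: build up to 10P.
2P: tangent at (2, 20): λ = (3·2² + 68)/(2·20) ≡ 80/40. 40⁻¹ ≡ 17 (mod 97), so λ ≡ 80·17 ≡ 2.
  x = λ² - 2 - 2 = 4 - 4 ≡ 0; y = λ·(2 - 0) - 20 ≡ 81. → (0, 81)
3P: (0, 81) + (2, 20). λ = (20 - 81)/(2 - 0) ≡ 36/2 mod 97. 2⁻¹ ≡ 49 (mod 97) since 2·49 = 98 ≡ 1, so λ ≡ 18.
  x = λ² - 0 - 2 = 324 - 2 ≡ 31; y = λ·(0 - 31) - 81 ≡ 40. → (31, 40)
4P: (31, 40) + (2, 20). λ = (20 - 40)/(2 - 31) ≡ 77/68 mod 97. 68⁻¹ ≡ 10 (mod 97), so λ ≡ 91.
  x = λ² - 31 - 2 = 8281 - 33 ≡ 3; y = λ·(31 - 3) - 40 ≡ 83. → (3, 83)
5P: (3, 83) + (2, 20). λ = (20 - 83)/(2 - 3) ≡ 34/96 mod 97. 96⁻¹ ≡ 96 (mod 97) since 96·96 = 9216 ≡ 1, so λ ≡ 63.
  x = λ² - 3 - 2 = 3969 - 5 ≡ 84; y = λ·(3 - 84) - 83 ≡ 52. → (84, 52)
6P: (84, 52) + (2, 20). λ = (20 - 52)/(2 - 84) ≡ 65/15 mod 97. 15⁻¹ ≡ 13 (mod 97) since 15·13 = 195 ≡ 1, so λ ≡ 69.
  x = λ² - 84 - 2 = 4761 - 86 ≡ 19; y = λ·(84 - 19) - 52 ≡ 68. → (19, 68)
7P: (19, 68) + (2, 20). λ = (20 - 68)/(2 - 19) ≡ 49/80 mod 97. 80⁻¹ ≡ 57 (mod 97) since 80·57 = 4560 ≡ 1, so λ ≡ 77.
  x = λ² - 19 - 2 = 5929 - 21 ≡ 88; y = λ·(19 - 88) - 68 ≡ 51. → (88, 51)
8P: (88, 51) + (2, 20). λ = (20 - 51)/(2 - 88) ≡ 66/11 mod 97. 11⁻¹ ≡ 53 (mod 97) since 11·53 = 583 ≡ 1, so λ ≡ 6.
  x = λ² - 88 - 2 = 36 - 90 ≡ 43; y = λ·(88 - 43) - 51 ≡ 25. → (43, 25)
9P: (43, 25) + (2, 20). λ = (20 - 25)/(2 - 43) ≡ 92/56 mod 97. 56⁻¹ ≡ 26 (mod 97) since 56·26 = 1456 ≡ 1, so λ ≡ 64.
  x = λ² - 43 - 2 = 4096 - 45 ≡ 74; y = λ·(43 - 74) - 25 ≡ 28. → (74, 28)
10P: (74, 28) + (2, 20). λ = (20 - 28)/(2 - 74) ≡ 89/25 mod 97. 25⁻¹ ≡ 66 (mod 97), so λ ≡ 54.
  x = λ² - 74 - 2 = 2916 - 76 ≡ 27; y = λ·(74 - 27) - 28 ≡ 85. → (27, 85)

(27, 85)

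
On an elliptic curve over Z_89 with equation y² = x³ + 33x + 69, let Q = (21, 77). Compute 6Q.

(42, 58)

Double-and-add on 6 = (110)₂. Start with Q = (21, 77) for the leading 1-bit.
double: tangent at (21, 77): λ = (3·21² + 33)/(2·77) ≡ 21/65. 65⁻¹ ≡ 63 (mod 89), so λ ≡ 21·63 ≡ 77.
  x = λ² - 21 - 21 = 5929 - 42 ≡ 13; y = λ·(21 - 13) - 77 ≡ 5. → (13, 5)
add Q: (13, 5) + (21, 77). λ = (77 - 5)/(21 - 13) ≡ 72/8 mod 89. 8⁻¹ ≡ 78 (mod 89), so λ ≡ 9.
  x = λ² - 13 - 21 = 81 - 34 ≡ 47; y = λ·(13 - 47) - 5 ≡ 45. → (47, 45)
double: tangent at (47, 45): λ = (3·47² + 33)/(2·45) ≡ 74/1. 1⁻¹ ≡ 1 (mod 89), so λ ≡ 74·1 ≡ 74.
  x = λ² - 47 - 47 = 5476 - 94 ≡ 42; y = λ·(47 - 42) - 45 ≡ 58. → (42, 58)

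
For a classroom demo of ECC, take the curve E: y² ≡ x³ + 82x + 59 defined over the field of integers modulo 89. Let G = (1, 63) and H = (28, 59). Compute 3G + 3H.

(23, 36)

First 3G:
Repeated addition: build up to 3G.
2G: tangent at (1, 63): λ = (3·1² + 82)/(2·63) ≡ 85/37. 37⁻¹ ≡ 77 (mod 89) since 37·77 = 2849 ≡ 1, so λ ≡ 85·77 ≡ 48.
  x = λ² - 1 - 1 = 2304 - 2 ≡ 77; y = λ·(1 - 77) - 63 ≡ 27. → (77, 27)
3G: (77, 27) + (1, 63). λ = (63 - 27)/(1 - 77) ≡ 36/13 mod 89. 13⁻¹ ≡ 48 (mod 89), so λ ≡ 37.
  x = λ² - 77 - 1 = 1369 - 78 ≡ 45; y = λ·(77 - 45) - 27 ≡ 0. → (45, 0)
3G = (45, 0).
Next 3H:
Repeated addition: build up to 3H.
2H: tangent at (28, 59): λ = (3·28² + 82)/(2·59) ≡ 31/29. 29⁻¹ ≡ 43 (mod 89) since 29·43 = 1247 ≡ 1, so λ ≡ 31·43 ≡ 87.
  x = λ² - 28 - 28 = 7569 - 56 ≡ 37; y = λ·(28 - 37) - 59 ≡ 48. → (37, 48)
3H: (37, 48) + (28, 59). λ = (59 - 48)/(28 - 37) ≡ 11/80 mod 89. 80⁻¹ ≡ 79 (mod 89), so λ ≡ 68.
  x = λ² - 37 - 28 = 4624 - 65 ≡ 20; y = λ·(37 - 20) - 48 ≡ 40. → (20, 40)
3H = (20, 40).
Finally 3G + 3H:
(45, 0) + (20, 40). λ = (40 - 0)/(20 - 45) ≡ 40/64 mod 89. 64⁻¹ ≡ 32 (mod 89), so λ ≡ 34.
  x = λ² - 45 - 20 = 1156 - 65 ≡ 23; y = λ·(45 - 23) - 0 ≡ 36. → (23, 36)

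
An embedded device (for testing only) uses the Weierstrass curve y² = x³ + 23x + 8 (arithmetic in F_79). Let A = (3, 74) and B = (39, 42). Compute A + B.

(69, 11)

(3, 74) + (39, 42). λ = (42 - 74)/(39 - 3) ≡ 47/36 mod 79. 36⁻¹ ≡ 11 (mod 79), so λ ≡ 43.
  x = λ² - 3 - 39 = 1849 - 42 ≡ 69; y = λ·(3 - 69) - 74 ≡ 11. → (69, 11)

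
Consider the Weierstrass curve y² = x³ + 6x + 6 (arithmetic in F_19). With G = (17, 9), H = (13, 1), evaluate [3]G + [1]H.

First 3G:
Repeated addition: build up to 3G.
2G: tangent at (17, 9): λ = (3·17² + 6)/(2·9) ≡ 18/18. 18⁻¹ ≡ 18 (mod 19), so λ ≡ 18·18 ≡ 1.
  x = λ² - 17 - 17 = 1 - 34 ≡ 5; y = λ·(17 - 5) - 9 ≡ 3. → (5, 3)
3G: (5, 3) + (17, 9). λ = (9 - 3)/(17 - 5) ≡ 6/12 mod 19. 12⁻¹ ≡ 8 (mod 19), so λ ≡ 10.
  x = λ² - 5 - 17 = 100 - 22 ≡ 2; y = λ·(5 - 2) - 3 ≡ 8. → (2, 8)
3G = (2, 8).
Finally 3G + H:
(2, 8) + (13, 1). λ = (1 - 8)/(13 - 2) ≡ 12/11 mod 19. 11⁻¹ ≡ 7 (mod 19), so λ ≡ 8.
  x = λ² - 2 - 13 = 64 - 15 ≡ 11; y = λ·(2 - 11) - 8 ≡ 15. → (11, 15)

(11, 15)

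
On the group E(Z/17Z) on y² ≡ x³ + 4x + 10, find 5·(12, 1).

Write P = (12, 1).
Double-and-add on 5 = (101)₂. Start with P = (12, 1) for the leading 1-bit.
double: tangent at (12, 1): λ = (3·12² + 4)/(2·1) ≡ 11/2. 2⁻¹ ≡ 9 (mod 17) since 2·9 = 18 ≡ 1, so λ ≡ 11·9 ≡ 14.
  x = λ² - 12 - 12 = 196 - 24 ≡ 2; y = λ·(12 - 2) - 1 ≡ 3. → (2, 3)
double: tangent at (2, 3): λ = (3·2² + 4)/(2·3) ≡ 16/6. 6⁻¹ ≡ 3 (mod 17), so λ ≡ 16·3 ≡ 14.
  x = λ² - 2 - 2 = 196 - 4 ≡ 5; y = λ·(2 - 5) - 3 ≡ 6. → (5, 6)
add P: (5, 6) + (12, 1). λ = (1 - 6)/(12 - 5) ≡ 12/7 mod 17. 7⁻¹ ≡ 5 (mod 17), so λ ≡ 9.
  x = λ² - 5 - 12 = 81 - 17 ≡ 13; y = λ·(5 - 13) - 6 ≡ 7. → (13, 7)

(13, 7)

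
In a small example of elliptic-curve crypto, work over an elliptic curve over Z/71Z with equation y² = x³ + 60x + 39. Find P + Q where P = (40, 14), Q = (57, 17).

(40, 14) + (57, 17). λ = (17 - 14)/(57 - 40) ≡ 3/17 mod 71. 17⁻¹ ≡ 46 (mod 71) since 17·46 = 782 ≡ 1, so λ ≡ 67.
  x = λ² - 40 - 57 = 4489 - 97 ≡ 61; y = λ·(40 - 61) - 14 ≡ 70. → (61, 70)

(61, 70)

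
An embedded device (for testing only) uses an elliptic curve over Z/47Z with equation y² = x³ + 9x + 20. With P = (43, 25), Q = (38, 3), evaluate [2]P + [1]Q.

First 2P:
Repeated addition: build up to 2P.
2P: tangent at (43, 25): λ = (3·43² + 9)/(2·25) ≡ 10/3. 3⁻¹ ≡ 16 (mod 47), so λ ≡ 10·16 ≡ 19.
  x = λ² - 43 - 43 = 361 - 86 ≡ 40; y = λ·(43 - 40) - 25 ≡ 32. → (40, 32)
2P = (40, 32).
Finally 2P + Q:
(40, 32) + (38, 3). λ = (3 - 32)/(38 - 40) ≡ 18/45 mod 47. 45⁻¹ ≡ 23 (mod 47) since 45·23 = 1035 ≡ 1, so λ ≡ 38.
  x = λ² - 40 - 38 = 1444 - 78 ≡ 3; y = λ·(40 - 3) - 32 ≡ 11. → (3, 11)

(3, 11)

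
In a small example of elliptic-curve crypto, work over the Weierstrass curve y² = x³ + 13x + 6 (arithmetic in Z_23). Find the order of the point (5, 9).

2P: tangent at (5, 9): λ = (3·5² + 13)/(2·9) ≡ 19/18. 18⁻¹ ≡ 9 (mod 23), so λ ≡ 19·9 ≡ 10.
  x = λ² - 5 - 5 = 100 - 10 ≡ 21; y = λ·(5 - 21) - 9 ≡ 15. → (21, 15)
3P: (21, 15) + (5, 9). λ = (9 - 15)/(5 - 21) ≡ 17/7 mod 23. 7⁻¹ ≡ 10 (mod 23), so λ ≡ 9.
  x = λ² - 21 - 5 = 81 - 26 ≡ 9; y = λ·(21 - 9) - 15 ≡ 1. → (9, 1)
4P: (9, 1) + (5, 9). λ = (9 - 1)/(5 - 9) ≡ 8/19 mod 23. 19⁻¹ ≡ 17 (mod 23), so λ ≡ 21.
  x = λ² - 9 - 5 = 441 - 14 ≡ 13; y = λ·(9 - 13) - 1 ≡ 7. → (13, 7)
5P: (13, 7) + (5, 9). λ = (9 - 7)/(5 - 13) ≡ 2/15 mod 23. 15⁻¹ ≡ 20 (mod 23), so λ ≡ 17.
  x = λ² - 13 - 5 = 289 - 18 ≡ 18; y = λ·(13 - 18) - 7 ≡ 0. → (18, 0)
6P: (18, 0) + (5, 9). λ = (9 - 0)/(5 - 18) ≡ 9/10 mod 23. 10⁻¹ ≡ 7 (mod 23), so λ ≡ 17.
  x = λ² - 18 - 5 = 289 - 23 ≡ 13; y = λ·(18 - 13) - 0 ≡ 16. → (13, 16)
7P: (13, 16) + (5, 9). λ = (9 - 16)/(5 - 13) ≡ 16/15 mod 23. 15⁻¹ ≡ 20 (mod 23), so λ ≡ 21.
  x = λ² - 13 - 5 = 441 - 18 ≡ 9; y = λ·(13 - 9) - 16 ≡ 22. → (9, 22)
8P: (9, 22) + (5, 9). λ = (9 - 22)/(5 - 9) ≡ 10/19 mod 23. 19⁻¹ ≡ 17 (mod 23), so λ ≡ 9.
  x = λ² - 9 - 5 = 81 - 14 ≡ 21; y = λ·(9 - 21) - 22 ≡ 8. → (21, 8)
9P: (21, 8) + (5, 9). λ = (9 - 8)/(5 - 21) ≡ 1/7 mod 23. 7⁻¹ ≡ 10 (mod 23), so λ ≡ 10.
  x = λ² - 21 - 5 = 100 - 26 ≡ 5; y = λ·(21 - 5) - 8 ≡ 14. → (5, 14)
10P: (5, 14) + (5, 9): same x and y₁ ≡ -y₂, so the sum is ∞.
10P = ∞, so the order is 10.

10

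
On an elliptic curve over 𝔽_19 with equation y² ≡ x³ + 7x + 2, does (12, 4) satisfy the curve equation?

y² = 4² ≡ 16; x³ + 7x + 2 = 1814 ≡ 9 (mod 19). 16 ≠ 9.

no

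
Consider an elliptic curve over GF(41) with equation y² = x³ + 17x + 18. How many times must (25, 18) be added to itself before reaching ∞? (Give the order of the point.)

4

2P: tangent at (25, 18): λ = (3·25² + 17)/(2·18) ≡ 6/36. 36⁻¹ ≡ 8 (mod 41) since 36·8 = 288 ≡ 1, so λ ≡ 6·8 ≡ 7.
  x = λ² - 25 - 25 = 49 - 50 ≡ 40; y = λ·(25 - 40) - 18 ≡ 0. → (40, 0)
3P: (40, 0) + (25, 18). λ = (18 - 0)/(25 - 40) ≡ 18/26 mod 41. 26⁻¹ ≡ 30 (mod 41), so λ ≡ 7.
  x = λ² - 40 - 25 = 49 - 65 ≡ 25; y = λ·(40 - 25) - 0 ≡ 23. → (25, 23)
4P: (25, 23) + (25, 18): same x and y₁ ≡ -y₂, so the sum is ∞.
4P = ∞, so the order is 4.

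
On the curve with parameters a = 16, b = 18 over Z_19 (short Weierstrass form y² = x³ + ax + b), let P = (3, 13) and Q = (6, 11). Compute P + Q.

(3, 13) + (6, 11). λ = (11 - 13)/(6 - 3) ≡ 17/3 mod 19. 3⁻¹ ≡ 13 (mod 19) since 3·13 = 39 ≡ 1, so λ ≡ 12.
  x = λ² - 3 - 6 = 144 - 9 ≡ 2; y = λ·(3 - 2) - 13 ≡ 18. → (2, 18)

(2, 18)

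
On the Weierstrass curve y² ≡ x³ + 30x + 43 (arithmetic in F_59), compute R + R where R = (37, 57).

(36, 15)

tangent at (37, 57): λ = (3·37² + 30)/(2·57) ≡ 7/55. 55⁻¹ ≡ 44 (mod 59) since 55·44 = 2420 ≡ 1, so λ ≡ 7·44 ≡ 13.
  x = λ² - 37 - 37 = 169 - 74 ≡ 36; y = λ·(37 - 36) - 57 ≡ 15. → (36, 15)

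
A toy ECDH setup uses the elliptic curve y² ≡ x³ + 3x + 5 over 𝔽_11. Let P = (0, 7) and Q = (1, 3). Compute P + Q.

(0, 7) + (1, 3). λ = (3 - 7)/(1 - 0) ≡ 7/1 mod 11. 1⁻¹ ≡ 1 (mod 11), so λ ≡ 7.
  x = λ² - 0 - 1 = 49 - 1 ≡ 4; y = λ·(0 - 4) - 7 ≡ 9. → (4, 9)

(4, 9)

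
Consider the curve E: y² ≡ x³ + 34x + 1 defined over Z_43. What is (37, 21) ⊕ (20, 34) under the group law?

(40, 42)

(37, 21) + (20, 34). λ = (34 - 21)/(20 - 37) ≡ 13/26 mod 43. 26⁻¹ ≡ 5 (mod 43), so λ ≡ 22.
  x = λ² - 37 - 20 = 484 - 57 ≡ 40; y = λ·(37 - 40) - 21 ≡ 42. → (40, 42)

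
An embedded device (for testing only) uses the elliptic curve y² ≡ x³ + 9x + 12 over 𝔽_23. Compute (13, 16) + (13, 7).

The two points share x = 13 and their y-coordinates satisfy 16 + 7 ≡ 0 (mod 23), so they are inverses. Their sum is the point at infinity.

O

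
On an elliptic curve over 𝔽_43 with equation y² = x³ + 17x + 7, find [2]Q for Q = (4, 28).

tangent at (4, 28): λ = (3·4² + 17)/(2·28) ≡ 22/13. 13⁻¹ ≡ 10 (mod 43), so λ ≡ 22·10 ≡ 5.
  x = λ² - 4 - 4 = 25 - 8 ≡ 17; y = λ·(4 - 17) - 28 ≡ 36. → (17, 36)

(17, 36)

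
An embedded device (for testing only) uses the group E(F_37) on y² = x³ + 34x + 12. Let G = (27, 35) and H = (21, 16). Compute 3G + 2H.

(20, 16)

First 3G:
Repeated addition: build up to 3G.
2G: tangent at (27, 35): λ = (3·27² + 34)/(2·35) ≡ 1/33. 33⁻¹ ≡ 9 (mod 37), so λ ≡ 1·9 ≡ 9.
  x = λ² - 27 - 27 = 81 - 54 ≡ 27; y = λ·(27 - 27) - 35 ≡ 2. → (27, 2)
3G: (27, 2) + (27, 35): same x and y₁ ≡ -y₂, so the sum is 𝒪.
3G = 𝒪.
Next 2H:
Repeated addition: build up to 2H.
2H: tangent at (21, 16): λ = (3·21² + 34)/(2·16) ≡ 25/32. 32⁻¹ ≡ 22 (mod 37), so λ ≡ 25·22 ≡ 32.
  x = λ² - 21 - 21 = 1024 - 42 ≡ 20; y = λ·(21 - 20) - 16 ≡ 16. → (20, 16)
2H = (20, 16).
Finally 3G + 2H:
𝒪 + (20, 16) = (20, 16) (identity).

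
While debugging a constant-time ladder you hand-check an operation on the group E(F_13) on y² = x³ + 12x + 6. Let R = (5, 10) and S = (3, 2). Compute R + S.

(8, 4)

(5, 10) + (3, 2). λ = (2 - 10)/(3 - 5) ≡ 5/11 mod 13. 11⁻¹ ≡ 6 (mod 13), so λ ≡ 4.
  x = λ² - 5 - 3 = 16 - 8 ≡ 8; y = λ·(5 - 8) - 10 ≡ 4. → (8, 4)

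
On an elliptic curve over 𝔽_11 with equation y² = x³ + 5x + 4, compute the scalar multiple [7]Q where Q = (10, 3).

Double-and-add on 7 = (111)₂. Start with Q = (10, 3) for the leading 1-bit.
double: tangent at (10, 3): λ = (3·10² + 5)/(2·3) ≡ 8/6. 6⁻¹ ≡ 2 (mod 11), so λ ≡ 8·2 ≡ 5.
  x = λ² - 10 - 10 = 25 - 20 ≡ 5; y = λ·(10 - 5) - 3 ≡ 0. → (5, 0)
add Q: (5, 0) + (10, 3). λ = (3 - 0)/(10 - 5) ≡ 3/5 mod 11. 5⁻¹ ≡ 9 (mod 11), so λ ≡ 5.
  x = λ² - 5 - 10 = 25 - 15 ≡ 10; y = λ·(5 - 10) - 0 ≡ 8. → (10, 8)
double: tangent at (10, 8): λ = (3·10² + 5)/(2·8) ≡ 8/5. 5⁻¹ ≡ 9 (mod 11) since 5·9 = 45 ≡ 1, so λ ≡ 8·9 ≡ 6.
  x = λ² - 10 - 10 = 36 - 20 ≡ 5; y = λ·(10 - 5) - 8 ≡ 0. → (5, 0)
add Q: (5, 0) + (10, 3). λ = (3 - 0)/(10 - 5) ≡ 3/5 mod 11. 5⁻¹ ≡ 9 (mod 11), so λ ≡ 5.
  x = λ² - 5 - 10 = 25 - 15 ≡ 10; y = λ·(5 - 10) - 0 ≡ 8. → (10, 8)

(10, 8)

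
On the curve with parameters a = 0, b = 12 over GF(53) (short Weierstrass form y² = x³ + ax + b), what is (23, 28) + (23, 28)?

tangent at (23, 28): λ = (3·23² + 0)/(2·28) ≡ 50/3. 3⁻¹ ≡ 18 (mod 53), so λ ≡ 50·18 ≡ 52.
  x = λ² - 23 - 23 = 2704 - 46 ≡ 8; y = λ·(23 - 8) - 28 ≡ 10. → (8, 10)

(8, 10)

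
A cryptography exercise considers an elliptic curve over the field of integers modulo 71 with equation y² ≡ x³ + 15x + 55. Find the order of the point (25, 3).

2P: tangent at (25, 3): λ = (3·25² + 15)/(2·3) ≡ 44/6. 6⁻¹ ≡ 12 (mod 71) since 6·12 = 72 ≡ 1, so λ ≡ 44·12 ≡ 31.
  x = λ² - 25 - 25 = 961 - 50 ≡ 59; y = λ·(25 - 59) - 3 ≡ 8. → (59, 8)
3P: (59, 8) + (25, 3). λ = (3 - 8)/(25 - 59) ≡ 66/37 mod 71. 37⁻¹ ≡ 48 (mod 71) since 37·48 = 1776 ≡ 1, so λ ≡ 44.
  x = λ² - 59 - 25 = 1936 - 84 ≡ 6; y = λ·(59 - 6) - 8 ≡ 52. → (6, 52)
4P: (6, 52) + (25, 3). λ = (3 - 52)/(25 - 6) ≡ 22/19 mod 71. 19⁻¹ ≡ 15 (mod 71), so λ ≡ 46.
  x = λ² - 6 - 25 = 2116 - 31 ≡ 26; y = λ·(6 - 26) - 52 ≡ 22. → (26, 22)
5P: (26, 22) + (25, 3). λ = (3 - 22)/(25 - 26) ≡ 52/70 mod 71. 70⁻¹ ≡ 70 (mod 71) since 70·70 = 4900 ≡ 1, so λ ≡ 19.
  x = λ² - 26 - 25 = 361 - 51 ≡ 26; y = λ·(26 - 26) - 22 ≡ 49. → (26, 49)
6P: (26, 49) + (25, 3). λ = (3 - 49)/(25 - 26) ≡ 25/70 mod 71. 70⁻¹ ≡ 70 (mod 71) since 70·70 = 4900 ≡ 1, so λ ≡ 46.
  x = λ² - 26 - 25 = 2116 - 51 ≡ 6; y = λ·(26 - 6) - 49 ≡ 19. → (6, 19)
7P: (6, 19) + (25, 3). λ = (3 - 19)/(25 - 6) ≡ 55/19 mod 71. 19⁻¹ ≡ 15 (mod 71), so λ ≡ 44.
  x = λ² - 6 - 25 = 1936 - 31 ≡ 59; y = λ·(6 - 59) - 19 ≡ 63. → (59, 63)
8P: (59, 63) + (25, 3). λ = (3 - 63)/(25 - 59) ≡ 11/37 mod 71. 37⁻¹ ≡ 48 (mod 71) since 37·48 = 1776 ≡ 1, so λ ≡ 31.
  x = λ² - 59 - 25 = 961 - 84 ≡ 25; y = λ·(59 - 25) - 63 ≡ 68. → (25, 68)
9P: (25, 68) + (25, 3): same x and y₁ ≡ -y₂, so the sum is ∞.
9P = ∞, so the order is 9.

9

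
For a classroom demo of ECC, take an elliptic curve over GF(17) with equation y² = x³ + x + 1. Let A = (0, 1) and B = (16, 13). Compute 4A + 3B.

First 4A:
Double-and-add on 4 = (100)₂. Start with A = (0, 1) for the leading 1-bit.
double: tangent at (0, 1): λ = (3·0² + 1)/(2·1) ≡ 1/2. 2⁻¹ ≡ 9 (mod 17) since 2·9 = 18 ≡ 1, so λ ≡ 1·9 ≡ 9.
  x = λ² - 0 - 0 = 81 - 0 ≡ 13; y = λ·(0 - 13) - 1 ≡ 1. → (13, 1)
double: tangent at (13, 1): λ = (3·13² + 1)/(2·1) ≡ 15/2. 2⁻¹ ≡ 9 (mod 17) since 2·9 = 18 ≡ 1, so λ ≡ 15·9 ≡ 16.
  x = λ² - 13 - 13 = 256 - 26 ≡ 9; y = λ·(13 - 9) - 1 ≡ 12. → (9, 12)
4A = (9, 12).
Next 3B:
Repeated addition: build up to 3B.
2B: tangent at (16, 13): λ = (3·16² + 1)/(2·13) ≡ 4/9. 9⁻¹ ≡ 2 (mod 17), so λ ≡ 4·2 ≡ 8.
  x = λ² - 16 - 16 = 64 - 32 ≡ 15; y = λ·(16 - 15) - 13 ≡ 12. → (15, 12)
3B: (15, 12) + (16, 13). λ = (13 - 12)/(16 - 15) ≡ 1/1 mod 17. 1⁻¹ ≡ 1 (mod 17), so λ ≡ 1.
  x = λ² - 15 - 16 = 1 - 31 ≡ 4; y = λ·(15 - 4) - 12 ≡ 16. → (4, 16)
3B = (4, 16).
Finally 4A + 3B:
(9, 12) + (4, 16). λ = (16 - 12)/(4 - 9) ≡ 4/12 mod 17. 12⁻¹ ≡ 10 (mod 17), so λ ≡ 6.
  x = λ² - 9 - 4 = 36 - 13 ≡ 6; y = λ·(9 - 6) - 12 ≡ 6. → (6, 6)

(6, 6)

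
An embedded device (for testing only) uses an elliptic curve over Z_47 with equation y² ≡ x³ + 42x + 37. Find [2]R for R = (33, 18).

(17, 27)

tangent at (33, 18): λ = (3·33² + 42)/(2·18) ≡ 19/36. 36⁻¹ ≡ 17 (mod 47), so λ ≡ 19·17 ≡ 41.
  x = λ² - 33 - 33 = 1681 - 66 ≡ 17; y = λ·(33 - 17) - 18 ≡ 27. → (17, 27)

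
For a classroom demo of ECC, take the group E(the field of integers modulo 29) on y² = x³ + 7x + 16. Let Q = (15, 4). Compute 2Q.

tangent at (15, 4): λ = (3·15² + 7)/(2·4) ≡ 15/8. 8⁻¹ ≡ 11 (mod 29) since 8·11 = 88 ≡ 1, so λ ≡ 15·11 ≡ 20.
  x = λ² - 15 - 15 = 400 - 30 ≡ 22; y = λ·(15 - 22) - 4 ≡ 1. → (22, 1)

(22, 1)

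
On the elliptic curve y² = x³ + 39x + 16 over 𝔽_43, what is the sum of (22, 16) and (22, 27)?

O

The two points share x = 22 and their y-coordinates satisfy 16 + 27 ≡ 0 (mod 43), so they are inverses. Their sum is O.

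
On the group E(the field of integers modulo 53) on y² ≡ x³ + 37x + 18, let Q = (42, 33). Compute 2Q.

(16, 25)

tangent at (42, 33): λ = (3·42² + 37)/(2·33) ≡ 29/13. 13⁻¹ ≡ 49 (mod 53) since 13·49 = 637 ≡ 1, so λ ≡ 29·49 ≡ 43.
  x = λ² - 42 - 42 = 1849 - 84 ≡ 16; y = λ·(42 - 16) - 33 ≡ 25. → (16, 25)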